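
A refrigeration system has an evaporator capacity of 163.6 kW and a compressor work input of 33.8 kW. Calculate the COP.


COP = Q_evap / W
COP = 163.6 / 33.8
COP = 4.84

4.84


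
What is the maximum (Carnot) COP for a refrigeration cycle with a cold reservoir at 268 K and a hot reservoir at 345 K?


dT = 345 - 268 = 77 K
COP_carnot = T_cold / dT = 268 / 77
COP_carnot = 3.481

3.481


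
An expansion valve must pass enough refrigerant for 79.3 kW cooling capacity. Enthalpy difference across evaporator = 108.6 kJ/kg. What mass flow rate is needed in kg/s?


m_dot = Q / dh
m_dot = 79.3 / 108.6
m_dot = 0.7302 kg/s

0.7302


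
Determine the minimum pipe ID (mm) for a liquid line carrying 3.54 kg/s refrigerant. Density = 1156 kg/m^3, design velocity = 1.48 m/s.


A = m_dot / (rho * v) = 3.54 / (1156 * 1.48) = 0.002069110633 m^2
d = sqrt(4*A/pi) * 1000
d = 51.3 mm

51.3


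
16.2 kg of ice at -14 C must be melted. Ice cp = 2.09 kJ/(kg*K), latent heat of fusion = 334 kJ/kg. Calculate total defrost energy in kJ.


Sensible heat = cp * dT = 2.09 * 14 = 29.26 kJ/kg
Total per kg = 29.26 + 334 = 363.26 kJ/kg
Q = m * total = 16.2 * 363.26
Q = 5884.8 kJ

5884.8


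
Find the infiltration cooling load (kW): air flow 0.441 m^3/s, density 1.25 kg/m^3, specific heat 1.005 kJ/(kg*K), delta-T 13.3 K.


Q = V_dot * rho * cp * dT
Q = 0.441 * 1.25 * 1.005 * 13.3
Q = 7.368 kW

7.368


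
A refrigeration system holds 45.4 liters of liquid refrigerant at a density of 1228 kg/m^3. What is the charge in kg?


Charge = V * rho / 1000
Charge = 45.4 * 1228 / 1000
Charge = 55.75 kg

55.75


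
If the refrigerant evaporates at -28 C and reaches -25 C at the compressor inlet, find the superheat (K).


Superheat = T_suction - T_evap
Superheat = -25 - (-28)
Superheat = 3 K

3


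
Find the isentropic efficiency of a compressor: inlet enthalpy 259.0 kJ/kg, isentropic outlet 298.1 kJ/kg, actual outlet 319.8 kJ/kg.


dh_ideal = 298.1 - 259.0 = 39.1 kJ/kg
dh_actual = 319.8 - 259.0 = 60.8 kJ/kg
eta_s = dh_ideal / dh_actual = 39.1 / 60.8
eta_s = 0.6431

0.6431


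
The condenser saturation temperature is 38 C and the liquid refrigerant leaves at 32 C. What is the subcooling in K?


Subcooling = T_cond - T_liquid
Subcooling = 38 - 32
Subcooling = 6 K

6


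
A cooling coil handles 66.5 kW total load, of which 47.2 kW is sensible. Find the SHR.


SHR = Q_sensible / Q_total
SHR = 47.2 / 66.5
SHR = 0.71

0.71


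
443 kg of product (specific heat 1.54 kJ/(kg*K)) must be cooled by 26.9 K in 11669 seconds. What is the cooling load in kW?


Q = m * cp * dT / t
Q = 443 * 1.54 * 26.9 / 11669
Q = 1.573 kW

1.573


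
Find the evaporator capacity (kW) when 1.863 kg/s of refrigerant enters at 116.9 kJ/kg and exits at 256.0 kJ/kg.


dh = 256.0 - 116.9 = 139.1 kJ/kg
Q_evap = m_dot * dh = 1.863 * 139.1
Q_evap = 259.14 kW

259.14


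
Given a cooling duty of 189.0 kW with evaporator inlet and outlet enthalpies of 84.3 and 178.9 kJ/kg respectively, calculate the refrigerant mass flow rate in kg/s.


dh = 178.9 - 84.3 = 94.6 kJ/kg
m_dot = Q / dh = 189.0 / 94.6 = 1.9979 kg/s

1.9979


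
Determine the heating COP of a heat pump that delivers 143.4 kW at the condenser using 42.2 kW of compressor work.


COP_hp = Q_cond / W
COP_hp = 143.4 / 42.2
COP_hp = 3.398

3.398


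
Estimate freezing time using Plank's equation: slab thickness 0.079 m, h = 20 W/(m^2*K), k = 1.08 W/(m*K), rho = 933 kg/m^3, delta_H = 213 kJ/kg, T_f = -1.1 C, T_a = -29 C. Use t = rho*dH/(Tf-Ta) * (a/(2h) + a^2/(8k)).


dT = -1.1 - (-29) = 27.9 K
term1 = a/(2h) = 0.079/(2*20) = 0.001975
term2 = a^2/(8k) = 0.079^2/(8*1.08) = 0.000722337963
t = rho*dH*1000/dT * (term1 + term2)
t = 933*213*1000/27.9 * (0.001975 + 0.000722337963)
t = 19213 s

19213


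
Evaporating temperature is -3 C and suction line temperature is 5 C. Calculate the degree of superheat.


Superheat = T_suction - T_evap
Superheat = 5 - (-3)
Superheat = 8 K

8


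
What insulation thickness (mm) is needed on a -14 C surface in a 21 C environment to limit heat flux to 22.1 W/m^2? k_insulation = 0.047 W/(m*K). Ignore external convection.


dT = 21 - (-14) = 35 K
thickness = k * dT / q_max * 1000
thickness = 0.047 * 35 / 22.1 * 1000
thickness = 74.4 mm

74.4


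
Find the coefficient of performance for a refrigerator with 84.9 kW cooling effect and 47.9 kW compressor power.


COP = Q_evap / W
COP = 84.9 / 47.9
COP = 1.772

1.772


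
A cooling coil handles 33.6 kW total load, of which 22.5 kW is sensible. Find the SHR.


SHR = Q_sensible / Q_total
SHR = 22.5 / 33.6
SHR = 0.67

0.67


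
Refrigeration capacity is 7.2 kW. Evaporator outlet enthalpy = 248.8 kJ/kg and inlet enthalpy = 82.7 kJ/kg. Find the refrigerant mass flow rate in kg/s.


dh = 248.8 - 82.7 = 166.1 kJ/kg
m_dot = Q / dh = 7.2 / 166.1 = 0.0433 kg/s

0.0433


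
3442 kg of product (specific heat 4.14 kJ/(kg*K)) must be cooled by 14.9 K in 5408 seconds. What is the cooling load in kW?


Q = m * cp * dT / t
Q = 3442 * 4.14 * 14.9 / 5408
Q = 39.261 kW

39.261


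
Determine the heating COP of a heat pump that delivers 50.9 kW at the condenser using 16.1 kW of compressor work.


COP_hp = Q_cond / W
COP_hp = 50.9 / 16.1
COP_hp = 3.161

3.161


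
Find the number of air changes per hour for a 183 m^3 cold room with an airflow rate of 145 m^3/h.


ACH = flow / volume
ACH = 145 / 183
ACH = 0.792

0.792


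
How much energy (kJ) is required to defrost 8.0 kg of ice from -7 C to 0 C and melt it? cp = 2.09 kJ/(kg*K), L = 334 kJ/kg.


Sensible heat = cp * dT = 2.09 * 7 = 14.63 kJ/kg
Total per kg = 14.63 + 334 = 348.63 kJ/kg
Q = m * total = 8.0 * 348.63
Q = 2789.0 kJ

2789.0


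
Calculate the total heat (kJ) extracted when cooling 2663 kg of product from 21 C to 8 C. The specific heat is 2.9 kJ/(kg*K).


dT = 21 - (8) = 13 K
Q = m * cp * dT = 2663 * 2.9 * 13
Q = 100395 kJ

100395


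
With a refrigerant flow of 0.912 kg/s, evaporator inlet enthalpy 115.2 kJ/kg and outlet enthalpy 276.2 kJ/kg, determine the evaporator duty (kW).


dh = 276.2 - 115.2 = 161.0 kJ/kg
Q_evap = m_dot * dh = 0.912 * 161.0
Q_evap = 146.83 kW

146.83


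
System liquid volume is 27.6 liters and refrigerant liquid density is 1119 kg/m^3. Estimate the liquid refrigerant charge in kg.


Charge = V * rho / 1000
Charge = 27.6 * 1119 / 1000
Charge = 30.88 kg

30.88


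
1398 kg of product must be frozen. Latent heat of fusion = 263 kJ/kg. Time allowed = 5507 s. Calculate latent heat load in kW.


Q_lat = m * h_fg / t
Q_lat = 1398 * 263 / 5507
Q_lat = 66.76 kW

66.76


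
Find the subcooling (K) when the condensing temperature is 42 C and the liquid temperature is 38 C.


Subcooling = T_cond - T_liquid
Subcooling = 42 - 38
Subcooling = 4 K

4


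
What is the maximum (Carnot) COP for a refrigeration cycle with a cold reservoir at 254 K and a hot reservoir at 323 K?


dT = 323 - 254 = 69 K
COP_carnot = T_cold / dT = 254 / 69
COP_carnot = 3.681

3.681


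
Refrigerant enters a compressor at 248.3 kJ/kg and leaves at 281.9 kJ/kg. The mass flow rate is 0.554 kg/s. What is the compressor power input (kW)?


dh = 281.9 - 248.3 = 33.6 kJ/kg
W = m_dot * dh = 0.554 * 33.6 = 18.61 kW

18.61


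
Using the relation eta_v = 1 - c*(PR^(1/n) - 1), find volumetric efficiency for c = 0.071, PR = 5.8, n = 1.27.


PR^(1/n) = 5.8^(1/1.27) = 3.9913922
eta_v = 1 - 0.071 * (3.9913922 - 1)
eta_v = 0.7876

0.7876


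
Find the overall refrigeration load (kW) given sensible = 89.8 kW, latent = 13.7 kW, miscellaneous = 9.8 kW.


Q_total = Q_s + Q_l + Q_misc
Q_total = 89.8 + 13.7 + 9.8
Q_total = 113.3 kW

113.3


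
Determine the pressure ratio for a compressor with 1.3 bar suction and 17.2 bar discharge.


PR = P_high / P_low
PR = 17.2 / 1.3
PR = 13.231

13.231


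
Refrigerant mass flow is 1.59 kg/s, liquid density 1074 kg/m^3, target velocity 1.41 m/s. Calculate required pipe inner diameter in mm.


A = m_dot / (rho * v) = 1.59 / (1074 * 1.41) = 0.00104996236 m^2
d = sqrt(4*A/pi) * 1000
d = 36.6 mm

36.6


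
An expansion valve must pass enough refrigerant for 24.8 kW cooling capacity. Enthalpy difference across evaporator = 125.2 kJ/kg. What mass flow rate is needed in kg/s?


m_dot = Q / dh
m_dot = 24.8 / 125.2
m_dot = 0.1981 kg/s

0.1981


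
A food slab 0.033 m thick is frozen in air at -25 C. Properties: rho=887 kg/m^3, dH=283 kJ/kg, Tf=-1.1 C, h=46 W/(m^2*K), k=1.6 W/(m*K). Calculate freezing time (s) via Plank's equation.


dT = -1.1 - (-25) = 23.9 K
term1 = a/(2h) = 0.033/(2*46) = 0.0003586956522
term2 = a^2/(8k) = 0.033^2/(8*1.6) = 0.000085078125
t = rho*dH*1000/dT * (term1 + term2)
t = 887*283*1000/23.9 * (0.0003586956522 + 0.000085078125)
t = 4661 s

4661


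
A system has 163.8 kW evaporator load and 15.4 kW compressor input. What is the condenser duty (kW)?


Q_cond = Q_evap + W
Q_cond = 163.8 + 15.4
Q_cond = 179.2 kW

179.2


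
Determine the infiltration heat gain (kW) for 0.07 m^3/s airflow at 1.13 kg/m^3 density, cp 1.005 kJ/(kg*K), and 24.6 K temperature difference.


Q = V_dot * rho * cp * dT
Q = 0.07 * 1.13 * 1.005 * 24.6
Q = 1.956 kW

1.956


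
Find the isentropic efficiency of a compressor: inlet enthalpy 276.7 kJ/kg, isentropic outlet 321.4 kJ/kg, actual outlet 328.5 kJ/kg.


dh_ideal = 321.4 - 276.7 = 44.7 kJ/kg
dh_actual = 328.5 - 276.7 = 51.8 kJ/kg
eta_s = dh_ideal / dh_actual = 44.7 / 51.8
eta_s = 0.8629

0.8629


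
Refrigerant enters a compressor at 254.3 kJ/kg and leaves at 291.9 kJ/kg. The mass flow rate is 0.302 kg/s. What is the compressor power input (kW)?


dh = 291.9 - 254.3 = 37.6 kJ/kg
W = m_dot * dh = 0.302 * 37.6 = 11.36 kW

11.36


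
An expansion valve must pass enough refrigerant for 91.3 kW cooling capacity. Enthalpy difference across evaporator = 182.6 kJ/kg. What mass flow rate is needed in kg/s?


m_dot = Q / dh
m_dot = 91.3 / 182.6
m_dot = 0.5 kg/s

0.5


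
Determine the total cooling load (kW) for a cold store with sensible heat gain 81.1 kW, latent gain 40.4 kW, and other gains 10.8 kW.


Q_total = Q_s + Q_l + Q_misc
Q_total = 81.1 + 40.4 + 10.8
Q_total = 132.3 kW

132.3


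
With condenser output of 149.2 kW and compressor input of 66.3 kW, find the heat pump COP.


COP_hp = Q_cond / W
COP_hp = 149.2 / 66.3
COP_hp = 2.25

2.25


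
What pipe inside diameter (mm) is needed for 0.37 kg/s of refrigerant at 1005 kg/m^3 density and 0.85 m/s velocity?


A = m_dot / (rho * v) = 0.37 / (1005 * 0.85) = 0.0004331284753 m^2
d = sqrt(4*A/pi) * 1000
d = 23.5 mm

23.5


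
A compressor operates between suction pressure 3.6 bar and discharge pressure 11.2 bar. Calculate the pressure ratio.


PR = P_high / P_low
PR = 11.2 / 3.6
PR = 3.111

3.111


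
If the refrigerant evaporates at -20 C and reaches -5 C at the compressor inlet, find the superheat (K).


Superheat = T_suction - T_evap
Superheat = -5 - (-20)
Superheat = 15 K

15


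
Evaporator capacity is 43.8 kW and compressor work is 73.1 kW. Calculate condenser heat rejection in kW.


Q_cond = Q_evap + W
Q_cond = 43.8 + 73.1
Q_cond = 116.9 kW

116.9


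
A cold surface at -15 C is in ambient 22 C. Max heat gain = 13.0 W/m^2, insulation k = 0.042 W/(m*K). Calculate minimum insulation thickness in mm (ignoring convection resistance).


dT = 22 - (-15) = 37 K
thickness = k * dT / q_max * 1000
thickness = 0.042 * 37 / 13.0 * 1000
thickness = 119.5 mm

119.5


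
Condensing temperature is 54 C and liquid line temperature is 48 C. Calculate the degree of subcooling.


Subcooling = T_cond - T_liquid
Subcooling = 54 - 48
Subcooling = 6 K

6


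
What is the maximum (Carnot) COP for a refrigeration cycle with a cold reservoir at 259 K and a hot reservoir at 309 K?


dT = 309 - 259 = 50 K
COP_carnot = T_cold / dT = 259 / 50
COP_carnot = 5.18

5.18


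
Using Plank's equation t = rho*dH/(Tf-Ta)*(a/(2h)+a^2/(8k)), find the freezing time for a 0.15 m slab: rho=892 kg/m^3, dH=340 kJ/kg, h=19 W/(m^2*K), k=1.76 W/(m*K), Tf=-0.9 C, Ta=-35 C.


dT = -0.9 - (-35) = 34.1 K
term1 = a/(2h) = 0.15/(2*19) = 0.003947368421
term2 = a^2/(8k) = 0.15^2/(8*1.76) = 0.001598011364
t = rho*dH*1000/dT * (term1 + term2)
t = 892*340*1000/34.1 * (0.003947368421 + 0.001598011364)
t = 49320 s

49320


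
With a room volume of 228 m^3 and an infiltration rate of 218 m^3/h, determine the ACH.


ACH = flow / volume
ACH = 218 / 228
ACH = 0.956

0.956


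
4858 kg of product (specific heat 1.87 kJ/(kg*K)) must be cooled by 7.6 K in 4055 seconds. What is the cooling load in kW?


Q = m * cp * dT / t
Q = 4858 * 1.87 * 7.6 / 4055
Q = 17.026 kW

17.026


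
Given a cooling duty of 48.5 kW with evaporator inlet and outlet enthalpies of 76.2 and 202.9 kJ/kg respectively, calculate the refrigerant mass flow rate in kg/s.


dh = 202.9 - 76.2 = 126.7 kJ/kg
m_dot = Q / dh = 48.5 / 126.7 = 0.3828 kg/s

0.3828


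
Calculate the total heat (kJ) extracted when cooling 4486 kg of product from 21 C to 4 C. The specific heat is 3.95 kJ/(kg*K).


dT = 21 - (4) = 17 K
Q = m * cp * dT = 4486 * 3.95 * 17
Q = 301235 kJ

301235


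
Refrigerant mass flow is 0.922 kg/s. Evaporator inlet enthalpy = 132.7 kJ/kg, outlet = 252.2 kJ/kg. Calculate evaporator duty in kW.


dh = 252.2 - 132.7 = 119.5 kJ/kg
Q_evap = m_dot * dh = 0.922 * 119.5
Q_evap = 110.18 kW

110.18


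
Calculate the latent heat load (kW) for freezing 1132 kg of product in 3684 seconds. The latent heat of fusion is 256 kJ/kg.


Q_lat = m * h_fg / t
Q_lat = 1132 * 256 / 3684
Q_lat = 78.66 kW

78.66


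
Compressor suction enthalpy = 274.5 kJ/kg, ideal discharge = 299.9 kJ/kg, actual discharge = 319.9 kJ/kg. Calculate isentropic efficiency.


dh_ideal = 299.9 - 274.5 = 25.4 kJ/kg
dh_actual = 319.9 - 274.5 = 45.4 kJ/kg
eta_s = dh_ideal / dh_actual = 25.4 / 45.4
eta_s = 0.5595

0.5595


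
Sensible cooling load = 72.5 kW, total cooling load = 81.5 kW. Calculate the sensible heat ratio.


SHR = Q_sensible / Q_total
SHR = 72.5 / 81.5
SHR = 0.89

0.89


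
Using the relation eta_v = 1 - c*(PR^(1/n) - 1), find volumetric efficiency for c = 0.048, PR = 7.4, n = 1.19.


PR^(1/n) = 7.4^(1/1.19) = 5.37584605
eta_v = 1 - 0.048 * (5.37584605 - 1)
eta_v = 0.79

0.79


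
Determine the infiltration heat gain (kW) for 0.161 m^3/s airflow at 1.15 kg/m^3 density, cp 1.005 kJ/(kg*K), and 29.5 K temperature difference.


Q = V_dot * rho * cp * dT
Q = 0.161 * 1.15 * 1.005 * 29.5
Q = 5.489 kW

5.489


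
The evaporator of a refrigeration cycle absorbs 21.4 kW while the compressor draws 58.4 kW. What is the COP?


COP = Q_evap / W
COP = 21.4 / 58.4
COP = 0.366

0.366


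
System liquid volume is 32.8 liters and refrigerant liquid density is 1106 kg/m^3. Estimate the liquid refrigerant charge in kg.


Charge = V * rho / 1000
Charge = 32.8 * 1106 / 1000
Charge = 36.28 kg

36.28


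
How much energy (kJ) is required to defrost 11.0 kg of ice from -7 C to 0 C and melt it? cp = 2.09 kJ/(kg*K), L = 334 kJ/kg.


Sensible heat = cp * dT = 2.09 * 7 = 14.63 kJ/kg
Total per kg = 14.63 + 334 = 348.63 kJ/kg
Q = m * total = 11.0 * 348.63
Q = 3834.9 kJ

3834.9


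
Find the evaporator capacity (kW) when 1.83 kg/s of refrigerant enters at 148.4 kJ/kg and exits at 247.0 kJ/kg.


dh = 247.0 - 148.4 = 98.6 kJ/kg
Q_evap = m_dot * dh = 1.83 * 98.6
Q_evap = 180.44 kW

180.44


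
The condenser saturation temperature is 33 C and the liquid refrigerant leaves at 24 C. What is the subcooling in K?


Subcooling = T_cond - T_liquid
Subcooling = 33 - 24
Subcooling = 9 K

9


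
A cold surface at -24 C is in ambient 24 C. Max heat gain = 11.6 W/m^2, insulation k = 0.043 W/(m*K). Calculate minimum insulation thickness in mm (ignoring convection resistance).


dT = 24 - (-24) = 48 K
thickness = k * dT / q_max * 1000
thickness = 0.043 * 48 / 11.6 * 1000
thickness = 177.9 mm

177.9


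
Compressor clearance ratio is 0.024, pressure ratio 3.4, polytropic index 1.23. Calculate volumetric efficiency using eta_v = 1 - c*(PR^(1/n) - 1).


PR^(1/n) = 3.4^(1/1.23) = 2.70456037
eta_v = 1 - 0.024 * (2.70456037 - 1)
eta_v = 0.9591

0.9591


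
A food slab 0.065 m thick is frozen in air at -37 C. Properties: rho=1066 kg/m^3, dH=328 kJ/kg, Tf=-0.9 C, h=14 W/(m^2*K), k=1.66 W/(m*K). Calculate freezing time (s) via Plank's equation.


dT = -0.9 - (-37) = 36.1 K
term1 = a/(2h) = 0.065/(2*14) = 0.002321428571
term2 = a^2/(8k) = 0.065^2/(8*1.66) = 0.0003181475904
t = rho*dH*1000/dT * (term1 + term2)
t = 1066*328*1000/36.1 * (0.002321428571 + 0.0003181475904)
t = 25566 s

25566


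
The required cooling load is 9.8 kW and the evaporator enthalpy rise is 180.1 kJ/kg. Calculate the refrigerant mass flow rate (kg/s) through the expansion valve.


m_dot = Q / dh
m_dot = 9.8 / 180.1
m_dot = 0.0544 kg/s

0.0544


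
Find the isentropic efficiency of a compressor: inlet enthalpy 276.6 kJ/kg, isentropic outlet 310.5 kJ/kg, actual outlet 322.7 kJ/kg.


dh_ideal = 310.5 - 276.6 = 33.9 kJ/kg
dh_actual = 322.7 - 276.6 = 46.1 kJ/kg
eta_s = dh_ideal / dh_actual = 33.9 / 46.1
eta_s = 0.7354

0.7354


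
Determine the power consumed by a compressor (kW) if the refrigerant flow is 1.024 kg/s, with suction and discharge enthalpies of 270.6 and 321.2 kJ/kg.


dh = 321.2 - 270.6 = 50.6 kJ/kg
W = m_dot * dh = 1.024 * 50.6 = 51.81 kW

51.81


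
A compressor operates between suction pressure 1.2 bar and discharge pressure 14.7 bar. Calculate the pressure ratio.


PR = P_high / P_low
PR = 14.7 / 1.2
PR = 12.25

12.25


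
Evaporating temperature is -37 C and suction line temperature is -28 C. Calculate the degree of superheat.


Superheat = T_suction - T_evap
Superheat = -28 - (-37)
Superheat = 9 K

9


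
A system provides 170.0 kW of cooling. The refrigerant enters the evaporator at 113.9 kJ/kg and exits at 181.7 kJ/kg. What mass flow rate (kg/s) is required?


dh = 181.7 - 113.9 = 67.8 kJ/kg
m_dot = Q / dh = 170.0 / 67.8 = 2.5074 kg/s

2.5074


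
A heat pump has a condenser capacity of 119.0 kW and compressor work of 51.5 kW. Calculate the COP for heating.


COP_hp = Q_cond / W
COP_hp = 119.0 / 51.5
COP_hp = 2.311

2.311


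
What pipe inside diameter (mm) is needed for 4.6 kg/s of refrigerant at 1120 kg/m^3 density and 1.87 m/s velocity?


A = m_dot / (rho * v) = 4.6 / (1120 * 1.87) = 0.002196333079 m^2
d = sqrt(4*A/pi) * 1000
d = 52.9 mm

52.9


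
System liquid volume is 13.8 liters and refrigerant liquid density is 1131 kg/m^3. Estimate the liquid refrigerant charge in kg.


Charge = V * rho / 1000
Charge = 13.8 * 1131 / 1000
Charge = 15.61 kg

15.61


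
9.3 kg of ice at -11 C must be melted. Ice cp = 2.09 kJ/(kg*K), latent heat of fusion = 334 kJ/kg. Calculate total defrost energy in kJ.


Sensible heat = cp * dT = 2.09 * 11 = 22.99 kJ/kg
Total per kg = 22.99 + 334 = 356.99 kJ/kg
Q = m * total = 9.3 * 356.99
Q = 3320.0 kJ

3320.0


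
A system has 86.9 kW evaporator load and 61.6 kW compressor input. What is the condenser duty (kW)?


Q_cond = Q_evap + W
Q_cond = 86.9 + 61.6
Q_cond = 148.5 kW

148.5


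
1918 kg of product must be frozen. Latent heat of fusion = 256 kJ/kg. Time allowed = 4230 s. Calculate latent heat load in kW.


Q_lat = m * h_fg / t
Q_lat = 1918 * 256 / 4230
Q_lat = 116.08 kW

116.08


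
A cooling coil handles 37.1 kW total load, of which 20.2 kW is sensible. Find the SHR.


SHR = Q_sensible / Q_total
SHR = 20.2 / 37.1
SHR = 0.544

0.544


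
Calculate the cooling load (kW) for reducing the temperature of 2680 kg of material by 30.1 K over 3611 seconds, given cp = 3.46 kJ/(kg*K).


Q = m * cp * dT / t
Q = 2680 * 3.46 * 30.1 / 3611
Q = 77.295 kW

77.295


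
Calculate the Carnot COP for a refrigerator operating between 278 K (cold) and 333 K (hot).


dT = 333 - 278 = 55 K
COP_carnot = T_cold / dT = 278 / 55
COP_carnot = 5.055

5.055


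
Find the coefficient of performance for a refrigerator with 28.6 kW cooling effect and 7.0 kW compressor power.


COP = Q_evap / W
COP = 28.6 / 7.0
COP = 4.086

4.086


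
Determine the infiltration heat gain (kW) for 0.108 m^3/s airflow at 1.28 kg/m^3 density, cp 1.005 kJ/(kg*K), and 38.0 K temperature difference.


Q = V_dot * rho * cp * dT
Q = 0.108 * 1.28 * 1.005 * 38.0
Q = 5.279 kW

5.279


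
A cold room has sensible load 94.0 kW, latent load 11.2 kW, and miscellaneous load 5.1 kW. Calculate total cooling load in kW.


Q_total = Q_s + Q_l + Q_misc
Q_total = 94.0 + 11.2 + 5.1
Q_total = 110.3 kW

110.3


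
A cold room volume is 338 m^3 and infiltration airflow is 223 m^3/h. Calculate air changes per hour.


ACH = flow / volume
ACH = 223 / 338
ACH = 0.66

0.66


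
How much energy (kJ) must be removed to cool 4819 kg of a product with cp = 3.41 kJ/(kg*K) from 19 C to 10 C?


dT = 19 - (10) = 9 K
Q = m * cp * dT = 4819 * 3.41 * 9
Q = 147895 kJ

147895


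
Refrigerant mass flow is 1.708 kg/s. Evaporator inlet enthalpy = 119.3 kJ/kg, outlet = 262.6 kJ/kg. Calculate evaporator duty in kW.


dh = 262.6 - 119.3 = 143.3 kJ/kg
Q_evap = m_dot * dh = 1.708 * 143.3
Q_evap = 244.76 kW

244.76


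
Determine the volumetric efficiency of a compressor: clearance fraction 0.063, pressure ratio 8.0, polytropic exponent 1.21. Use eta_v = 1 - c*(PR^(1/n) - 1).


PR^(1/n) = 8.0^(1/1.21) = 5.57641852
eta_v = 1 - 0.063 * (5.57641852 - 1)
eta_v = 0.7117

0.7117


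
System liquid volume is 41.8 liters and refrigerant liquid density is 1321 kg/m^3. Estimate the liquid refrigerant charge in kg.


Charge = V * rho / 1000
Charge = 41.8 * 1321 / 1000
Charge = 55.22 kg

55.22


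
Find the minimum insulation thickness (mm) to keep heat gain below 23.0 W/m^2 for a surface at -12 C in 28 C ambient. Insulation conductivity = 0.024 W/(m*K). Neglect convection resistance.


dT = 28 - (-12) = 40 K
thickness = k * dT / q_max * 1000
thickness = 0.024 * 40 / 23.0 * 1000
thickness = 41.7 mm

41.7


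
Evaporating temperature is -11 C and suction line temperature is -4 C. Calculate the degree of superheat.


Superheat = T_suction - T_evap
Superheat = -4 - (-11)
Superheat = 7 K

7


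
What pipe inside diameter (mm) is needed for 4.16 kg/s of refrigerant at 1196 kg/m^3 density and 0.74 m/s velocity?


A = m_dot / (rho * v) = 4.16 / (1196 * 0.74) = 0.004700352526 m^2
d = sqrt(4*A/pi) * 1000
d = 77.4 mm

77.4


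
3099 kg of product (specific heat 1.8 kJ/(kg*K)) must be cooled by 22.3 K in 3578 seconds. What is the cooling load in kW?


Q = m * cp * dT / t
Q = 3099 * 1.8 * 22.3 / 3578
Q = 34.766 kW

34.766


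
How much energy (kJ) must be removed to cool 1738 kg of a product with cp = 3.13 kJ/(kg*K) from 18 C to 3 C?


dT = 18 - (3) = 15 K
Q = m * cp * dT = 1738 * 3.13 * 15
Q = 81599 kJ

81599


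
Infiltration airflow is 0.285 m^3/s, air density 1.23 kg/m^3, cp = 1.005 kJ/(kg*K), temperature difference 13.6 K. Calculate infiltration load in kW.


Q = V_dot * rho * cp * dT
Q = 0.285 * 1.23 * 1.005 * 13.6
Q = 4.791 kW

4.791


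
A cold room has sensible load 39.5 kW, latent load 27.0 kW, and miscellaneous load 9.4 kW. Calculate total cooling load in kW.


Q_total = Q_s + Q_l + Q_misc
Q_total = 39.5 + 27.0 + 9.4
Q_total = 75.9 kW

75.9


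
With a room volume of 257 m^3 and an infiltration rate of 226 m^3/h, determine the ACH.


ACH = flow / volume
ACH = 226 / 257
ACH = 0.879

0.879


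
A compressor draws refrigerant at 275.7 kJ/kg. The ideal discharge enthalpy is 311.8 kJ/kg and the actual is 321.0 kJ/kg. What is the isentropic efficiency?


dh_ideal = 311.8 - 275.7 = 36.1 kJ/kg
dh_actual = 321.0 - 275.7 = 45.3 kJ/kg
eta_s = dh_ideal / dh_actual = 36.1 / 45.3
eta_s = 0.7969

0.7969


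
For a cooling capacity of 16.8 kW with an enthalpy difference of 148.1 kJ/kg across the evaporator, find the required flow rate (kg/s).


m_dot = Q / dh
m_dot = 16.8 / 148.1
m_dot = 0.1134 kg/s

0.1134


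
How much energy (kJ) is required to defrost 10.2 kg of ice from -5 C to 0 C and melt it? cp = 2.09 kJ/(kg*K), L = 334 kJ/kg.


Sensible heat = cp * dT = 2.09 * 5 = 10.45 kJ/kg
Total per kg = 10.45 + 334 = 344.45 kJ/kg
Q = m * total = 10.2 * 344.45
Q = 3513.4 kJ

3513.4


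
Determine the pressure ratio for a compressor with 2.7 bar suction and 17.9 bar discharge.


PR = P_high / P_low
PR = 17.9 / 2.7
PR = 6.63

6.63


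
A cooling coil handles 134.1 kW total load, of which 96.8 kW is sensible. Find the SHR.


SHR = Q_sensible / Q_total
SHR = 96.8 / 134.1
SHR = 0.722

0.722


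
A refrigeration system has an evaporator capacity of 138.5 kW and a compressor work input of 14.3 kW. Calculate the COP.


COP = Q_evap / W
COP = 138.5 / 14.3
COP = 9.685

9.685


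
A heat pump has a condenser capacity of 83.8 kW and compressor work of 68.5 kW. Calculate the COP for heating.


COP_hp = Q_cond / W
COP_hp = 83.8 / 68.5
COP_hp = 1.223

1.223


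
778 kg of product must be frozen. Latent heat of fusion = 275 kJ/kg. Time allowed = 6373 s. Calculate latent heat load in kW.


Q_lat = m * h_fg / t
Q_lat = 778 * 275 / 6373
Q_lat = 33.57 kW

33.57


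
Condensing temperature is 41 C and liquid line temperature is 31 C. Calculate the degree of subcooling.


Subcooling = T_cond - T_liquid
Subcooling = 41 - 31
Subcooling = 10 K

10


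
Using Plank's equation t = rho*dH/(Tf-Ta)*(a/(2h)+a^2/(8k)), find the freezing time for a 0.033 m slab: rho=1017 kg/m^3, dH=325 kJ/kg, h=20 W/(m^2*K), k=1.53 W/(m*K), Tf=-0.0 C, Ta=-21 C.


dT = -0.0 - (-21) = 21.0 K
term1 = a/(2h) = 0.033/(2*20) = 0.000825
term2 = a^2/(8k) = 0.033^2/(8*1.53) = 0.00008897058824
t = rho*dH*1000/dT * (term1 + term2)
t = 1017*325*1000/21.0 * (0.000825 + 0.00008897058824)
t = 14385 s

14385


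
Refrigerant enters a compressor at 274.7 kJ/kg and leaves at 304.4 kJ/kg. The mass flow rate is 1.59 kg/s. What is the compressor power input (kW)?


dh = 304.4 - 274.7 = 29.7 kJ/kg
W = m_dot * dh = 1.59 * 29.7 = 47.22 kW

47.22


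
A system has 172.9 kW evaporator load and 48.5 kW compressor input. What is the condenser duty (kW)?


Q_cond = Q_evap + W
Q_cond = 172.9 + 48.5
Q_cond = 221.4 kW

221.4


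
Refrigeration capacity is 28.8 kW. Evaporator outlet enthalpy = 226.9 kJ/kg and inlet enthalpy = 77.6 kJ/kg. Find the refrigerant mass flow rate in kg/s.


dh = 226.9 - 77.6 = 149.3 kJ/kg
m_dot = Q / dh = 28.8 / 149.3 = 0.1929 kg/s

0.1929


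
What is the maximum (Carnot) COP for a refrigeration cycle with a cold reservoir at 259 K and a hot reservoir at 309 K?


dT = 309 - 259 = 50 K
COP_carnot = T_cold / dT = 259 / 50
COP_carnot = 5.18

5.18


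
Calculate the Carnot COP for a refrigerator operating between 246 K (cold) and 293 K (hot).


dT = 293 - 246 = 47 K
COP_carnot = T_cold / dT = 246 / 47
COP_carnot = 5.234

5.234


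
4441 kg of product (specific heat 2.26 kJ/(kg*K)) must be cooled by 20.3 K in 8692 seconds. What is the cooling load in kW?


Q = m * cp * dT / t
Q = 4441 * 2.26 * 20.3 / 8692
Q = 23.44 kW

23.44


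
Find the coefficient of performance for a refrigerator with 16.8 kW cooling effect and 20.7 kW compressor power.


COP = Q_evap / W
COP = 16.8 / 20.7
COP = 0.812

0.812


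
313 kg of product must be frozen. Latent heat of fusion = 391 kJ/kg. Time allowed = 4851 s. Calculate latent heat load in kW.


Q_lat = m * h_fg / t
Q_lat = 313 * 391 / 4851
Q_lat = 25.23 kW

25.23


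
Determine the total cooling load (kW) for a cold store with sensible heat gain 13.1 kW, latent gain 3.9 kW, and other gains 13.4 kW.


Q_total = Q_s + Q_l + Q_misc
Q_total = 13.1 + 3.9 + 13.4
Q_total = 30.4 kW

30.4


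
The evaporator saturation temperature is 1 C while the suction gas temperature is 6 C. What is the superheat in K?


Superheat = T_suction - T_evap
Superheat = 6 - (1)
Superheat = 5 K

5


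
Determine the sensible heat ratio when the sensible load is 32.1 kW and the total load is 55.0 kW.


SHR = Q_sensible / Q_total
SHR = 32.1 / 55.0
SHR = 0.584

0.584


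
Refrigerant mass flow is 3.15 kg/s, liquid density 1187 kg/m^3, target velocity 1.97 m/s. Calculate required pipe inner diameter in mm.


A = m_dot / (rho * v) = 3.15 / (1187 * 1.97) = 0.001347080684 m^2
d = sqrt(4*A/pi) * 1000
d = 41.4 mm

41.4


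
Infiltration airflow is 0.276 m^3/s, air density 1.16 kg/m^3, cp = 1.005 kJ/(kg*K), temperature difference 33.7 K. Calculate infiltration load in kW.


Q = V_dot * rho * cp * dT
Q = 0.276 * 1.16 * 1.005 * 33.7
Q = 10.843 kW

10.843


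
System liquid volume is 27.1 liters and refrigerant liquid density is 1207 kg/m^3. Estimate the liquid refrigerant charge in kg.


Charge = V * rho / 1000
Charge = 27.1 * 1207 / 1000
Charge = 32.71 kg

32.71


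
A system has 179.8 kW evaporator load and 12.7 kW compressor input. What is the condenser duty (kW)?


Q_cond = Q_evap + W
Q_cond = 179.8 + 12.7
Q_cond = 192.5 kW

192.5


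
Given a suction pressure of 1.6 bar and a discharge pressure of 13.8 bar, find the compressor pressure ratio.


PR = P_high / P_low
PR = 13.8 / 1.6
PR = 8.625

8.625


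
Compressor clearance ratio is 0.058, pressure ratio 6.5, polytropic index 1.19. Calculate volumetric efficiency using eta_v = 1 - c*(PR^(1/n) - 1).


PR^(1/n) = 6.5^(1/1.19) = 4.82081502
eta_v = 1 - 0.058 * (4.82081502 - 1)
eta_v = 0.7784

0.7784


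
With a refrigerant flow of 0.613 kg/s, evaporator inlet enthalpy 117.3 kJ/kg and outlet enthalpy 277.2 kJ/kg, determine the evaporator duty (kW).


dh = 277.2 - 117.3 = 159.9 kJ/kg
Q_evap = m_dot * dh = 0.613 * 159.9
Q_evap = 98.02 kW

98.02


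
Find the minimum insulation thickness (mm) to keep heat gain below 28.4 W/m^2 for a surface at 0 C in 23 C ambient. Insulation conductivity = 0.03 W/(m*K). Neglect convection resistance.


dT = 23 - (0) = 23 K
thickness = k * dT / q_max * 1000
thickness = 0.03 * 23 / 28.4 * 1000
thickness = 24.3 mm

24.3


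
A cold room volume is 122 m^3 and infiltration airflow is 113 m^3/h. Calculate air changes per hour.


ACH = flow / volume
ACH = 113 / 122
ACH = 0.926

0.926


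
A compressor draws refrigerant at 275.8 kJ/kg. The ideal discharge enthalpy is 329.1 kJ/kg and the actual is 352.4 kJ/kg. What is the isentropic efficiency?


dh_ideal = 329.1 - 275.8 = 53.3 kJ/kg
dh_actual = 352.4 - 275.8 = 76.6 kJ/kg
eta_s = dh_ideal / dh_actual = 53.3 / 76.6
eta_s = 0.6958

0.6958


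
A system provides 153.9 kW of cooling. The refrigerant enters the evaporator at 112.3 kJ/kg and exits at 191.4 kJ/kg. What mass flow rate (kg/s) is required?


dh = 191.4 - 112.3 = 79.1 kJ/kg
m_dot = Q / dh = 153.9 / 79.1 = 1.9456 kg/s

1.9456


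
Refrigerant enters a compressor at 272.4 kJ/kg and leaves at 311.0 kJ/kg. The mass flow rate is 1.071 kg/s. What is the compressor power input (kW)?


dh = 311.0 - 272.4 = 38.6 kJ/kg
W = m_dot * dh = 1.071 * 38.6 = 41.34 kW

41.34


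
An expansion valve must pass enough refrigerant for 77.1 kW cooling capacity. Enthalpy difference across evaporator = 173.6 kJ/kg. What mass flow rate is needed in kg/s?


m_dot = Q / dh
m_dot = 77.1 / 173.6
m_dot = 0.4441 kg/s

0.4441


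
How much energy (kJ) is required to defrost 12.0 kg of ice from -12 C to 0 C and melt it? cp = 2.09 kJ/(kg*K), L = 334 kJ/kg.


Sensible heat = cp * dT = 2.09 * 12 = 25.08 kJ/kg
Total per kg = 25.08 + 334 = 359.08 kJ/kg
Q = m * total = 12.0 * 359.08
Q = 4309.0 kJ

4309.0


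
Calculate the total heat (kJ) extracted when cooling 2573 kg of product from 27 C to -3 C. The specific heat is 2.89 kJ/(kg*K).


dT = 27 - (-3) = 30 K
Q = m * cp * dT = 2573 * 2.89 * 30
Q = 223079 kJ

223079


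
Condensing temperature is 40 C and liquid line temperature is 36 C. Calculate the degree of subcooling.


Subcooling = T_cond - T_liquid
Subcooling = 40 - 36
Subcooling = 4 K

4


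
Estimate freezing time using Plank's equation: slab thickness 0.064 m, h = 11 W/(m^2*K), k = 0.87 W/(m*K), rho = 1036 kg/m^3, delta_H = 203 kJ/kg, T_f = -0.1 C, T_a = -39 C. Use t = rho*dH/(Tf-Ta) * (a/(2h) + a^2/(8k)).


dT = -0.1 - (-39) = 38.9 K
term1 = a/(2h) = 0.064/(2*11) = 0.002909090909
term2 = a^2/(8k) = 0.064^2/(8*0.87) = 0.0005885057471
t = rho*dH*1000/dT * (term1 + term2)
t = 1036*203*1000/38.9 * (0.002909090909 + 0.0005885057471)
t = 18909 s

18909


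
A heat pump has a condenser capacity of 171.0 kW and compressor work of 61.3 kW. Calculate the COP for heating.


COP_hp = Q_cond / W
COP_hp = 171.0 / 61.3
COP_hp = 2.79

2.79


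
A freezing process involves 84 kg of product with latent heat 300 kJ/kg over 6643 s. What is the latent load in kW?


Q_lat = m * h_fg / t
Q_lat = 84 * 300 / 6643
Q_lat = 3.79 kW

3.79


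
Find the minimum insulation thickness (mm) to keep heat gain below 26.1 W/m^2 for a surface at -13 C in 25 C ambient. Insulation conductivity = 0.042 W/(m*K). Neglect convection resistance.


dT = 25 - (-13) = 38 K
thickness = k * dT / q_max * 1000
thickness = 0.042 * 38 / 26.1 * 1000
thickness = 61.1 mm

61.1


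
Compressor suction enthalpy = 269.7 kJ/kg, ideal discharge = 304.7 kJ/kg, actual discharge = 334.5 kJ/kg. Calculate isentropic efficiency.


dh_ideal = 304.7 - 269.7 = 35.0 kJ/kg
dh_actual = 334.5 - 269.7 = 64.8 kJ/kg
eta_s = dh_ideal / dh_actual = 35.0 / 64.8
eta_s = 0.5401

0.5401


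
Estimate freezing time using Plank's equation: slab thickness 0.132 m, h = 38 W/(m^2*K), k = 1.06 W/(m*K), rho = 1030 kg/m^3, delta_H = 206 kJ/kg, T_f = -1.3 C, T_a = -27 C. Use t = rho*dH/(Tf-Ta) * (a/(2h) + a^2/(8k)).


dT = -1.3 - (-27) = 25.7 K
term1 = a/(2h) = 0.132/(2*38) = 0.001736842105
term2 = a^2/(8k) = 0.132^2/(8*1.06) = 0.002054716981
t = rho*dH*1000/dT * (term1 + term2)
t = 1030*206*1000/25.7 * (0.001736842105 + 0.002054716981)
t = 31303 s

31303


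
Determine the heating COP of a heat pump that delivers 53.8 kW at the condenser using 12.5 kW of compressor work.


COP_hp = Q_cond / W
COP_hp = 53.8 / 12.5
COP_hp = 4.304

4.304


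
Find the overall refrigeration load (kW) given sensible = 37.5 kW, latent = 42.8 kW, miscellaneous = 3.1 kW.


Q_total = Q_s + Q_l + Q_misc
Q_total = 37.5 + 42.8 + 3.1
Q_total = 83.4 kW

83.4


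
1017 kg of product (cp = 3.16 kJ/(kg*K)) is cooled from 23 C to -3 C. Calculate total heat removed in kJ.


dT = 23 - (-3) = 26 K
Q = m * cp * dT = 1017 * 3.16 * 26
Q = 83557 kJ

83557


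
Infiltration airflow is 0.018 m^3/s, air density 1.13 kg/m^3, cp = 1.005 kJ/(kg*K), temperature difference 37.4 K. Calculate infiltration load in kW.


Q = V_dot * rho * cp * dT
Q = 0.018 * 1.13 * 1.005 * 37.4
Q = 0.765 kW

0.765


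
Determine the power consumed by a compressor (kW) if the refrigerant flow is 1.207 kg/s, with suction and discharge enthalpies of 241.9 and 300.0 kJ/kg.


dh = 300.0 - 241.9 = 58.1 kJ/kg
W = m_dot * dh = 1.207 * 58.1 = 70.13 kW

70.13


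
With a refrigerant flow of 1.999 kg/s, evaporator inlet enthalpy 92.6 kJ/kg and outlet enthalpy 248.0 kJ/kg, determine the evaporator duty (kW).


dh = 248.0 - 92.6 = 155.4 kJ/kg
Q_evap = m_dot * dh = 1.999 * 155.4
Q_evap = 310.64 kW

310.64


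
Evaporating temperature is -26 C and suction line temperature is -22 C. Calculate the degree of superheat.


Superheat = T_suction - T_evap
Superheat = -22 - (-26)
Superheat = 4 K

4


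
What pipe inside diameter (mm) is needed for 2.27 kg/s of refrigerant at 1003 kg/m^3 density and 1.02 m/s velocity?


A = m_dot / (rho * v) = 2.27 / (1003 * 1.02) = 0.002218833695 m^2
d = sqrt(4*A/pi) * 1000
d = 53.2 mm

53.2


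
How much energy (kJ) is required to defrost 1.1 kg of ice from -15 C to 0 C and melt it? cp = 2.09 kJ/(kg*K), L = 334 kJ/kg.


Sensible heat = cp * dT = 2.09 * 15 = 31.35 kJ/kg
Total per kg = 31.35 + 334 = 365.35 kJ/kg
Q = m * total = 1.1 * 365.35
Q = 401.9 kJ

401.9


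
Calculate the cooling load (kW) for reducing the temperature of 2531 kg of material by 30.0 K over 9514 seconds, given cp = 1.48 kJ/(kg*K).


Q = m * cp * dT / t
Q = 2531 * 1.48 * 30.0 / 9514
Q = 11.812 kW

11.812


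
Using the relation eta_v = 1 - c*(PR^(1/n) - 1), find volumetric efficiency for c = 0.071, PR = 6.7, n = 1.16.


PR^(1/n) = 6.7^(1/1.16) = 5.15386989
eta_v = 1 - 0.071 * (5.15386989 - 1)
eta_v = 0.7051

0.7051


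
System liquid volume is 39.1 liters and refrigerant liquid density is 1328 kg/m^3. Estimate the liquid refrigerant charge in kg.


Charge = V * rho / 1000
Charge = 39.1 * 1328 / 1000
Charge = 51.92 kg

51.92


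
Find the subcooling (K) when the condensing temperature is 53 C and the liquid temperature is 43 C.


Subcooling = T_cond - T_liquid
Subcooling = 53 - 43
Subcooling = 10 K

10


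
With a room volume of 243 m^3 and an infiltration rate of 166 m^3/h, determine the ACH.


ACH = flow / volume
ACH = 166 / 243
ACH = 0.683

0.683


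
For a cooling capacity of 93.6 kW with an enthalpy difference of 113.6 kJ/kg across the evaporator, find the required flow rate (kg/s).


m_dot = Q / dh
m_dot = 93.6 / 113.6
m_dot = 0.8239 kg/s

0.8239


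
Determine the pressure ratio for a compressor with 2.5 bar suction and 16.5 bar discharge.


PR = P_high / P_low
PR = 16.5 / 2.5
PR = 6.6

6.6


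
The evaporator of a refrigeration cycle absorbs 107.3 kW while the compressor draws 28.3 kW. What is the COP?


COP = Q_evap / W
COP = 107.3 / 28.3
COP = 3.792

3.792


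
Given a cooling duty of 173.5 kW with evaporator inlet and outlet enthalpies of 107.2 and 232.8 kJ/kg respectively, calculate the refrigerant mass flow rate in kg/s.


dh = 232.8 - 107.2 = 125.6 kJ/kg
m_dot = Q / dh = 173.5 / 125.6 = 1.3814 kg/s

1.3814


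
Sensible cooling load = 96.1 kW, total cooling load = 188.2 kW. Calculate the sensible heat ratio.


SHR = Q_sensible / Q_total
SHR = 96.1 / 188.2
SHR = 0.511

0.511


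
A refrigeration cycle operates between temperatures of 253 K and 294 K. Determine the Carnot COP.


dT = 294 - 253 = 41 K
COP_carnot = T_cold / dT = 253 / 41
COP_carnot = 6.171

6.171


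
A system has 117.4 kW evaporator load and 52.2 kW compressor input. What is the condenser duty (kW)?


Q_cond = Q_evap + W
Q_cond = 117.4 + 52.2
Q_cond = 169.6 kW

169.6


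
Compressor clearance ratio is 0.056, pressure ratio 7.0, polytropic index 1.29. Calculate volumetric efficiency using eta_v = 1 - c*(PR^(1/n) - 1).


PR^(1/n) = 7.0^(1/1.29) = 4.5197536
eta_v = 1 - 0.056 * (4.5197536 - 1)
eta_v = 0.8029

0.8029


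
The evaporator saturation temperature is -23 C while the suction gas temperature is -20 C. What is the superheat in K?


Superheat = T_suction - T_evap
Superheat = -20 - (-23)
Superheat = 3 K

3


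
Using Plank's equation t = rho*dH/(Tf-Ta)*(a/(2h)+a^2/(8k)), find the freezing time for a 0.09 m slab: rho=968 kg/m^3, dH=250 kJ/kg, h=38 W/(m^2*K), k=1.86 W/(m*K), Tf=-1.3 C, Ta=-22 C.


dT = -1.3 - (-22) = 20.7 K
term1 = a/(2h) = 0.09/(2*38) = 0.001184210526
term2 = a^2/(8k) = 0.09^2/(8*1.86) = 0.0005443548387
t = rho*dH*1000/dT * (term1 + term2)
t = 968*250*1000/20.7 * (0.001184210526 + 0.0005443548387)
t = 20208 s

20208


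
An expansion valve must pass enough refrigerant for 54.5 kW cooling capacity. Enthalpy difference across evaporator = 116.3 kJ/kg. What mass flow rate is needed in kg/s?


m_dot = Q / dh
m_dot = 54.5 / 116.3
m_dot = 0.4686 kg/s

0.4686


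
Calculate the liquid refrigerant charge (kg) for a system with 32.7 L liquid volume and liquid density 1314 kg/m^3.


Charge = V * rho / 1000
Charge = 32.7 * 1314 / 1000
Charge = 42.97 kg

42.97


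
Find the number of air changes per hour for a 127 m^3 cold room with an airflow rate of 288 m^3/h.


ACH = flow / volume
ACH = 288 / 127
ACH = 2.268

2.268
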